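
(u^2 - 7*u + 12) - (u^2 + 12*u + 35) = -19*u - 23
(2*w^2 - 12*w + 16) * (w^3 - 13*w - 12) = 2*w^5 - 12*w^4 - 10*w^3 + 132*w^2 - 64*w - 192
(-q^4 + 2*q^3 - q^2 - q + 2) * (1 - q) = q^5 - 3*q^4 + 3*q^3 - 3*q + 2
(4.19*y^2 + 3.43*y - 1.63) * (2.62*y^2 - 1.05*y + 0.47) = 10.9778*y^4 + 4.5871*y^3 - 5.9028*y^2 + 3.3236*y - 0.7661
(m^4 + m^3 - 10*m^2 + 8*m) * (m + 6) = m^5 + 7*m^4 - 4*m^3 - 52*m^2 + 48*m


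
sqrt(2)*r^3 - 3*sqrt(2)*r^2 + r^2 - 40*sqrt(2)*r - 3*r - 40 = (r - 8)*(r + 5)*(sqrt(2)*r + 1)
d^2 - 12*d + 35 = (d - 7)*(d - 5)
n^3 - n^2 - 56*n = n*(n - 8)*(n + 7)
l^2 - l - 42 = (l - 7)*(l + 6)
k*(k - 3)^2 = k^3 - 6*k^2 + 9*k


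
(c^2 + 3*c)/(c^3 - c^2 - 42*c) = (c + 3)/(c^2 - c - 42)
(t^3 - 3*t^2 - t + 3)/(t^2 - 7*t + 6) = (t^2 - 2*t - 3)/(t - 6)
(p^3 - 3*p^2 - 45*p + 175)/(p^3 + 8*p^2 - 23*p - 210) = (p - 5)/(p + 6)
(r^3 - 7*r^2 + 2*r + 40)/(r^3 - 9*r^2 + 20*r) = (r + 2)/r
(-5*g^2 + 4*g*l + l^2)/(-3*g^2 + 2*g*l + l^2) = (5*g + l)/(3*g + l)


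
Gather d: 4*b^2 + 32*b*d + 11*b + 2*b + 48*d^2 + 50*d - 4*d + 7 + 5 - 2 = 4*b^2 + 13*b + 48*d^2 + d*(32*b + 46) + 10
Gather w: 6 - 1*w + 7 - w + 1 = 14 - 2*w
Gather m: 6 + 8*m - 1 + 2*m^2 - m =2*m^2 + 7*m + 5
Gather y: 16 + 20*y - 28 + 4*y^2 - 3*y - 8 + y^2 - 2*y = 5*y^2 + 15*y - 20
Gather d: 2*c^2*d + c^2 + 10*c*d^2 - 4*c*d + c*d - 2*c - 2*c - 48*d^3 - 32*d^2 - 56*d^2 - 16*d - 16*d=c^2 - 4*c - 48*d^3 + d^2*(10*c - 88) + d*(2*c^2 - 3*c - 32)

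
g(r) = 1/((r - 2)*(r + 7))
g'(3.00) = -0.11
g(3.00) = 0.10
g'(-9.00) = 0.03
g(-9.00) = 0.05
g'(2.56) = -0.35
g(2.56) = 0.19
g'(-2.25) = -0.00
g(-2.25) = -0.05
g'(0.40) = -0.04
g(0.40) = -0.08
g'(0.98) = -0.11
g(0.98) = -0.12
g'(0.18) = -0.03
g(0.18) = -0.08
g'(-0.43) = -0.02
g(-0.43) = -0.06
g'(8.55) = -0.00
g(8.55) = 0.01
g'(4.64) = -0.02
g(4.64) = 0.03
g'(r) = -1/((r - 2)*(r + 7)^2) - 1/((r - 2)^2*(r + 7)) = (-2*r - 5)/(r^4 + 10*r^3 - 3*r^2 - 140*r + 196)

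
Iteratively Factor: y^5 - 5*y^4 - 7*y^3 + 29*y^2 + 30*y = (y - 3)*(y^4 - 2*y^3 - 13*y^2 - 10*y) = (y - 3)*(y + 1)*(y^3 - 3*y^2 - 10*y) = (y - 3)*(y + 1)*(y + 2)*(y^2 - 5*y) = (y - 5)*(y - 3)*(y + 1)*(y + 2)*(y)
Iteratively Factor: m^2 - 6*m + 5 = (m - 1)*(m - 5)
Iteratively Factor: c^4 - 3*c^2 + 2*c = (c - 1)*(c^3 + c^2 - 2*c) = c*(c - 1)*(c^2 + c - 2) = c*(c - 1)*(c + 2)*(c - 1)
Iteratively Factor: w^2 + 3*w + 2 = (w + 1)*(w + 2)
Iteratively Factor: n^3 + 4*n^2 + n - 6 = (n + 3)*(n^2 + n - 2) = (n - 1)*(n + 3)*(n + 2)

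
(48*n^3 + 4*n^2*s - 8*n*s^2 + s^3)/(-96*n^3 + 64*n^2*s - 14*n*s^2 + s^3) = (2*n + s)/(-4*n + s)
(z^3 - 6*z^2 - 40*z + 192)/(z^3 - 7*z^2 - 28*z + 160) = (z + 6)/(z + 5)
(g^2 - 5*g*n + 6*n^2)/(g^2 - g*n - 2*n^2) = (g - 3*n)/(g + n)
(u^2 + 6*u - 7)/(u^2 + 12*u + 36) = (u^2 + 6*u - 7)/(u^2 + 12*u + 36)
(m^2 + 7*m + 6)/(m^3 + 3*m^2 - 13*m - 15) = (m + 6)/(m^2 + 2*m - 15)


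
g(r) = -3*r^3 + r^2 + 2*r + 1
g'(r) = -9*r^2 + 2*r + 2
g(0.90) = 1.42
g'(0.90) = -3.49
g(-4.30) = 249.41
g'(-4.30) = -173.01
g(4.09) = -179.35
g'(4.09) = -140.37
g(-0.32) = 0.56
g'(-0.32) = 0.44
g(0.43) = 1.81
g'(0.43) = 1.20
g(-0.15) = 0.73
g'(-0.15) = 1.50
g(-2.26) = 36.22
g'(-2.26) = -48.49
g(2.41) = -30.36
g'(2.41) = -45.45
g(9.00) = -2087.00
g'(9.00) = -709.00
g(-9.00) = 2251.00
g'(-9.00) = -745.00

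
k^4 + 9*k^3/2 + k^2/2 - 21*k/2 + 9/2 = (k - 1)*(k - 1/2)*(k + 3)^2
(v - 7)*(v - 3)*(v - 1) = v^3 - 11*v^2 + 31*v - 21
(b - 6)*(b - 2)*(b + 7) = b^3 - b^2 - 44*b + 84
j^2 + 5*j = j*(j + 5)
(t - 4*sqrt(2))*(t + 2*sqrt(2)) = t^2 - 2*sqrt(2)*t - 16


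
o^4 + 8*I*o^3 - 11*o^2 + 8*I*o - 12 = (o - I)*(o + I)*(o + 2*I)*(o + 6*I)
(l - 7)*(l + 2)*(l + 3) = l^3 - 2*l^2 - 29*l - 42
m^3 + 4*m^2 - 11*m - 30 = (m - 3)*(m + 2)*(m + 5)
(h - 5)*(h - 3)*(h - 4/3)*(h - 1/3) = h^4 - 29*h^3/3 + 259*h^2/9 - 257*h/9 + 20/3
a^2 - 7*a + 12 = (a - 4)*(a - 3)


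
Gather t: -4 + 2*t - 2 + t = 3*t - 6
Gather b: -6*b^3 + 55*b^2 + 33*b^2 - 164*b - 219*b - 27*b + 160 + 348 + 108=-6*b^3 + 88*b^2 - 410*b + 616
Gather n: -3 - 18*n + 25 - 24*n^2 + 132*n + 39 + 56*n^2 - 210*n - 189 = 32*n^2 - 96*n - 128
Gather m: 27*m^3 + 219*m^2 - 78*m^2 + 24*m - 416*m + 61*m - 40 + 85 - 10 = 27*m^3 + 141*m^2 - 331*m + 35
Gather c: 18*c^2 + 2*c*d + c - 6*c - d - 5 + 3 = 18*c^2 + c*(2*d - 5) - d - 2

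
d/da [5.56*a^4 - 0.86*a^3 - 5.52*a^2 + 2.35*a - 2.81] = 22.24*a^3 - 2.58*a^2 - 11.04*a + 2.35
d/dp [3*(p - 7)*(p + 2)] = 6*p - 15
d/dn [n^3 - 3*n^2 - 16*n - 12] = 3*n^2 - 6*n - 16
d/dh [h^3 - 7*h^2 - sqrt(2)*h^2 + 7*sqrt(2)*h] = 3*h^2 - 14*h - 2*sqrt(2)*h + 7*sqrt(2)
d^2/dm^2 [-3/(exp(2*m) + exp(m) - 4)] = 3*(-2*(2*exp(m) + 1)^2*exp(m) + (4*exp(m) + 1)*(exp(2*m) + exp(m) - 4))*exp(m)/(exp(2*m) + exp(m) - 4)^3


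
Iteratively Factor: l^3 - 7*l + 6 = (l - 1)*(l^2 + l - 6) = (l - 2)*(l - 1)*(l + 3)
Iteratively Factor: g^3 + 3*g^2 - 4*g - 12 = (g + 3)*(g^2 - 4) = (g + 2)*(g + 3)*(g - 2)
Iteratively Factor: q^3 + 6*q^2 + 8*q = (q + 2)*(q^2 + 4*q) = q*(q + 2)*(q + 4)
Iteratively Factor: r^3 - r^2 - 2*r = (r + 1)*(r^2 - 2*r) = (r - 2)*(r + 1)*(r)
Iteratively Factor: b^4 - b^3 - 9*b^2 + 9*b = (b - 3)*(b^3 + 2*b^2 - 3*b) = (b - 3)*(b - 1)*(b^2 + 3*b) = b*(b - 3)*(b - 1)*(b + 3)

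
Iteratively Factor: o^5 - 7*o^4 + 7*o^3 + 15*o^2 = (o - 3)*(o^4 - 4*o^3 - 5*o^2) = (o - 5)*(o - 3)*(o^3 + o^2) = o*(o - 5)*(o - 3)*(o^2 + o) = o^2*(o - 5)*(o - 3)*(o + 1)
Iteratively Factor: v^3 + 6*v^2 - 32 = (v - 2)*(v^2 + 8*v + 16) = (v - 2)*(v + 4)*(v + 4)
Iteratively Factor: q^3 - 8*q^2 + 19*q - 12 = (q - 3)*(q^2 - 5*q + 4) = (q - 3)*(q - 1)*(q - 4)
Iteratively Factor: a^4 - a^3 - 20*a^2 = (a)*(a^3 - a^2 - 20*a) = a*(a + 4)*(a^2 - 5*a) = a^2*(a + 4)*(a - 5)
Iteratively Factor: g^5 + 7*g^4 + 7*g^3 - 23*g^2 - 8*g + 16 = (g + 4)*(g^4 + 3*g^3 - 5*g^2 - 3*g + 4) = (g + 4)^2*(g^3 - g^2 - g + 1) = (g - 1)*(g + 4)^2*(g^2 - 1) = (g - 1)*(g + 1)*(g + 4)^2*(g - 1)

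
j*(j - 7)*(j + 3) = j^3 - 4*j^2 - 21*j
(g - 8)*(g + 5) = g^2 - 3*g - 40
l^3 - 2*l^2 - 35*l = l*(l - 7)*(l + 5)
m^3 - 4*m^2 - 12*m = m*(m - 6)*(m + 2)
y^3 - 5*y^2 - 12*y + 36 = (y - 6)*(y - 2)*(y + 3)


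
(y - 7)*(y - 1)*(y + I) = y^3 - 8*y^2 + I*y^2 + 7*y - 8*I*y + 7*I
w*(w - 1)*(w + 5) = w^3 + 4*w^2 - 5*w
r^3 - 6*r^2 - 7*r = r*(r - 7)*(r + 1)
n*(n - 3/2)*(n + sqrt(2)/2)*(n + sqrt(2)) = n^4 - 3*n^3/2 + 3*sqrt(2)*n^3/2 - 9*sqrt(2)*n^2/4 + n^2 - 3*n/2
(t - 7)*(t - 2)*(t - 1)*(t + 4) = t^4 - 6*t^3 - 17*t^2 + 78*t - 56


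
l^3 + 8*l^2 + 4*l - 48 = (l - 2)*(l + 4)*(l + 6)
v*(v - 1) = v^2 - v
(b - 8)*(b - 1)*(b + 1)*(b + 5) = b^4 - 3*b^3 - 41*b^2 + 3*b + 40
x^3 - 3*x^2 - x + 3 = (x - 3)*(x - 1)*(x + 1)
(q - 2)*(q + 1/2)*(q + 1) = q^3 - q^2/2 - 5*q/2 - 1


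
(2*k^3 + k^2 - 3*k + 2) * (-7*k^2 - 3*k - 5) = -14*k^5 - 13*k^4 + 8*k^3 - 10*k^2 + 9*k - 10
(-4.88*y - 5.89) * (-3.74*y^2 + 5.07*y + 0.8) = 18.2512*y^3 - 2.713*y^2 - 33.7663*y - 4.712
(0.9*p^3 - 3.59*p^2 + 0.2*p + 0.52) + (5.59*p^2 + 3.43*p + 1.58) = 0.9*p^3 + 2.0*p^2 + 3.63*p + 2.1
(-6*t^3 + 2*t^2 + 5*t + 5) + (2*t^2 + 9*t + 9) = -6*t^3 + 4*t^2 + 14*t + 14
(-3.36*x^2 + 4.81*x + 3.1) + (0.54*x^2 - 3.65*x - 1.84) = -2.82*x^2 + 1.16*x + 1.26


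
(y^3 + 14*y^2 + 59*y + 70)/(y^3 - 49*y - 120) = (y^2 + 9*y + 14)/(y^2 - 5*y - 24)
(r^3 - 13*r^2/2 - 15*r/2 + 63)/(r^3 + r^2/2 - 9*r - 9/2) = (2*r^2 - 19*r + 42)/(2*r^2 - 5*r - 3)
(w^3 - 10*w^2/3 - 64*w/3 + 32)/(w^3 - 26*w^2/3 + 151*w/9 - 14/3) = 3*(3*w^2 + 8*w - 16)/(9*w^2 - 24*w + 7)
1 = 1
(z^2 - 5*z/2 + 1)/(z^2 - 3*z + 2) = (z - 1/2)/(z - 1)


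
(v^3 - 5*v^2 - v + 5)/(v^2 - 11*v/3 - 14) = 3*(-v^3 + 5*v^2 + v - 5)/(-3*v^2 + 11*v + 42)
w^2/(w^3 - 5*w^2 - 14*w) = w/(w^2 - 5*w - 14)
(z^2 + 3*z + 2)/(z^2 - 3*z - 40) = (z^2 + 3*z + 2)/(z^2 - 3*z - 40)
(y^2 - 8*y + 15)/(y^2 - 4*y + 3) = (y - 5)/(y - 1)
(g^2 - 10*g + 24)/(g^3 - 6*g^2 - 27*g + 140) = (g - 6)/(g^2 - 2*g - 35)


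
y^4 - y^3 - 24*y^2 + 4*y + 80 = (y - 5)*(y - 2)*(y + 2)*(y + 4)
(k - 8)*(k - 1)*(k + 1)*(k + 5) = k^4 - 3*k^3 - 41*k^2 + 3*k + 40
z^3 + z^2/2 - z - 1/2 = (z - 1)*(z + 1/2)*(z + 1)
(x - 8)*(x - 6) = x^2 - 14*x + 48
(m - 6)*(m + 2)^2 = m^3 - 2*m^2 - 20*m - 24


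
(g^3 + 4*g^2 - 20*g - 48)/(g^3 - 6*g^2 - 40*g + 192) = (g + 2)/(g - 8)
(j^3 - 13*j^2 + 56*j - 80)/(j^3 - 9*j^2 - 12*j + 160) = (j^2 - 8*j + 16)/(j^2 - 4*j - 32)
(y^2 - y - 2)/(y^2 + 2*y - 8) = (y + 1)/(y + 4)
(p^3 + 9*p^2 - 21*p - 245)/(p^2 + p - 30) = (p^2 + 14*p + 49)/(p + 6)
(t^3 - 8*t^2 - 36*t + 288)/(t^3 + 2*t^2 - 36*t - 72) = (t - 8)/(t + 2)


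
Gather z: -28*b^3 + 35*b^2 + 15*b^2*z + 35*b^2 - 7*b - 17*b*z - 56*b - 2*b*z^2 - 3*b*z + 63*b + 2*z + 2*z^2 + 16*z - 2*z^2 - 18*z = -28*b^3 + 70*b^2 - 2*b*z^2 + z*(15*b^2 - 20*b)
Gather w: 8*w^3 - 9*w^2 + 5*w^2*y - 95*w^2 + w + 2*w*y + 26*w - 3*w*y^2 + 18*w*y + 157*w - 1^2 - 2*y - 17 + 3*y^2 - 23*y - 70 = 8*w^3 + w^2*(5*y - 104) + w*(-3*y^2 + 20*y + 184) + 3*y^2 - 25*y - 88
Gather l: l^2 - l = l^2 - l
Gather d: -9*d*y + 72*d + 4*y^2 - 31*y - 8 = d*(72 - 9*y) + 4*y^2 - 31*y - 8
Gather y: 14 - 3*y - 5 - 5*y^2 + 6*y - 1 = -5*y^2 + 3*y + 8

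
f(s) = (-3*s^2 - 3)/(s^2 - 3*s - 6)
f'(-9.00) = 0.03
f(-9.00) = -2.41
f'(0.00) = -0.25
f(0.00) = 0.50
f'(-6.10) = 0.03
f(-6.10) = -2.32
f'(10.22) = 0.30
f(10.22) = -4.67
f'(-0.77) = -3.75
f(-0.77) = 1.54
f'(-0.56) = -1.85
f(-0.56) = 0.98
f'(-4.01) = -0.07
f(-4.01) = -2.32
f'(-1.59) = -31.47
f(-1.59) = -8.15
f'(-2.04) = -3.12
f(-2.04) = -3.62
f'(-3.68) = -0.12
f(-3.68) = -2.35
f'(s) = -6*s/(s^2 - 3*s - 6) + (3 - 2*s)*(-3*s^2 - 3)/(s^2 - 3*s - 6)^2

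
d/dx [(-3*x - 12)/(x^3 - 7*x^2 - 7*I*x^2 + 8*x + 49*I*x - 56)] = (6*x^3 + x^2*(15 - 21*I) + x*(-168 - 168*I) + 264 + 588*I)/(x^6 + x^5*(-14 - 14*I) + x^4*(16 + 196*I) + x^3*(462 - 798*I) + x^2*(-1553 + 1568*I) + x*(-896 - 5488*I) + 3136)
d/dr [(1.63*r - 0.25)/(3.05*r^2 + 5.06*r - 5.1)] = (-4.9715*r^2 + 1.525*r - 7.048)/(9.3025*r^4 + 30.866*r^3 - 5.5064*r^2 - 51.612*r + 26.01)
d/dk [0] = 0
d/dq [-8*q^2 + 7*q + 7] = 7 - 16*q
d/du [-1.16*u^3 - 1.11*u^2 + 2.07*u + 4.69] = -3.48*u^2 - 2.22*u + 2.07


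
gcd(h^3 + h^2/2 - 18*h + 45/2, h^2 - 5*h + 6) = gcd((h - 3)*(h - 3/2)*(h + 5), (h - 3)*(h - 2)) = h - 3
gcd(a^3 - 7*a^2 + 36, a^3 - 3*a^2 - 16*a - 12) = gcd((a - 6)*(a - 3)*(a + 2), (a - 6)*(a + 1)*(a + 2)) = a^2 - 4*a - 12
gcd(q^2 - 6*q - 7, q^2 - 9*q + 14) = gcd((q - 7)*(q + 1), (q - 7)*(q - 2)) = q - 7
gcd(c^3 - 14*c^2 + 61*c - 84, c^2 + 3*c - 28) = c - 4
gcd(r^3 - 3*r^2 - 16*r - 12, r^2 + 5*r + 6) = r + 2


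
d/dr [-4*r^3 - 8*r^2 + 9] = 4*r*(-3*r - 4)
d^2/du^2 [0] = 0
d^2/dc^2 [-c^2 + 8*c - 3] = -2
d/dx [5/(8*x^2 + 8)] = -5*x/(4*(x^2 + 1)^2)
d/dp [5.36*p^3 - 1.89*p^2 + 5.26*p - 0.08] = 16.08*p^2 - 3.78*p + 5.26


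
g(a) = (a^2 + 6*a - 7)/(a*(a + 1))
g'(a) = (2*a + 6)/(a*(a + 1)) - (a^2 + 6*a - 7)/(a*(a + 1)^2) - (a^2 + 6*a - 7)/(a^2*(a + 1))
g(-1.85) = -9.33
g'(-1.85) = -14.56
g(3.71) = 1.66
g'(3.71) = -0.03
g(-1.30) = -33.62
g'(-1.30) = -129.19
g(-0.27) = 43.36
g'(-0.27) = 73.50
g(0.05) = -127.57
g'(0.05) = 2789.12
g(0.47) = -5.73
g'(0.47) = 26.14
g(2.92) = 1.66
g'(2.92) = 0.04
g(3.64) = 1.66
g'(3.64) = -0.03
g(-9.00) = 0.28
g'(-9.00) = -0.10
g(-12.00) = 0.49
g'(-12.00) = -0.05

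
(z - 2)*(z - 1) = z^2 - 3*z + 2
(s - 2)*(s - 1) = s^2 - 3*s + 2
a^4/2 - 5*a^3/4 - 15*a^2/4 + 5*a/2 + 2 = (a/2 + 1)*(a - 4)*(a - 1)*(a + 1/2)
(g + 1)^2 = g^2 + 2*g + 1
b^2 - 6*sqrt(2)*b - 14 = (b - 7*sqrt(2))*(b + sqrt(2))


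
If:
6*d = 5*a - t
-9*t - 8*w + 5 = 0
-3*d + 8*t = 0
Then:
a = 17/9 - 136*w/45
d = 40/27 - 64*w/27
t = 5/9 - 8*w/9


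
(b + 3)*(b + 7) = b^2 + 10*b + 21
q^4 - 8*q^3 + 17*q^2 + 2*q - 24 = (q - 4)*(q - 3)*(q - 2)*(q + 1)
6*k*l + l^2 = l*(6*k + l)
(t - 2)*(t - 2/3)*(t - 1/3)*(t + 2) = t^4 - t^3 - 34*t^2/9 + 4*t - 8/9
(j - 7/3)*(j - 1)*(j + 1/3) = j^3 - 3*j^2 + 11*j/9 + 7/9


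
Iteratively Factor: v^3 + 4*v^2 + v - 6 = (v - 1)*(v^2 + 5*v + 6) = (v - 1)*(v + 2)*(v + 3)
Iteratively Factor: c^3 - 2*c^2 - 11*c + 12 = (c - 1)*(c^2 - c - 12) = (c - 1)*(c + 3)*(c - 4)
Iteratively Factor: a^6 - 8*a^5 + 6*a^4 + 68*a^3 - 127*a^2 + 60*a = (a - 5)*(a^5 - 3*a^4 - 9*a^3 + 23*a^2 - 12*a) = (a - 5)*(a - 1)*(a^4 - 2*a^3 - 11*a^2 + 12*a) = (a - 5)*(a - 4)*(a - 1)*(a^3 + 2*a^2 - 3*a) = (a - 5)*(a - 4)*(a - 1)*(a + 3)*(a^2 - a) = a*(a - 5)*(a - 4)*(a - 1)*(a + 3)*(a - 1)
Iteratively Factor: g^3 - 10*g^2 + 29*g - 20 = (g - 1)*(g^2 - 9*g + 20) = (g - 4)*(g - 1)*(g - 5)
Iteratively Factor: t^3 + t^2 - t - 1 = (t - 1)*(t^2 + 2*t + 1) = (t - 1)*(t + 1)*(t + 1)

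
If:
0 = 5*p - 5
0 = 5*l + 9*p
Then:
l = -9/5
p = 1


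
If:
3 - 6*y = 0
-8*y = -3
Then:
No Solution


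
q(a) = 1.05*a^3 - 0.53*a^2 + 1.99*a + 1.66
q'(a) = 3.15*a^2 - 1.06*a + 1.99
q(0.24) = 2.12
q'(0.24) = 1.92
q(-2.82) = -31.71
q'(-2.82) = 30.03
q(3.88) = 62.73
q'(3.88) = 45.30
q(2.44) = 18.61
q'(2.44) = 18.16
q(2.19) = 14.50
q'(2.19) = 14.78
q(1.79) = 9.55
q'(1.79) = 10.19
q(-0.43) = 0.62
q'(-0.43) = 3.03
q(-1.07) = -2.36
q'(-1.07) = 6.73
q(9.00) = 742.09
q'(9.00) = 247.60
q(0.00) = 1.66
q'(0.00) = 1.99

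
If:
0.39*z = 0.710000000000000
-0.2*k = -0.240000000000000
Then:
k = 1.20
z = 1.82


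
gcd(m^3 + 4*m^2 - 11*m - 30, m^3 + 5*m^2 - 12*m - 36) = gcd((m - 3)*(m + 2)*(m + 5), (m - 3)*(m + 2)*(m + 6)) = m^2 - m - 6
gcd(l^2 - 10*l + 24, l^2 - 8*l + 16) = l - 4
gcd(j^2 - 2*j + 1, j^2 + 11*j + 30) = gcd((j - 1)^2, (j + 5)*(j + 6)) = 1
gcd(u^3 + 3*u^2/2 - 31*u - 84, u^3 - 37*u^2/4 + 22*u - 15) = u - 6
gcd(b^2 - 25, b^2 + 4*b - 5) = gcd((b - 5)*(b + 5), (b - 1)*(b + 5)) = b + 5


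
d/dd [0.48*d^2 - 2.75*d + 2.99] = 0.96*d - 2.75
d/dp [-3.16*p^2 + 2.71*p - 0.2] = 2.71 - 6.32*p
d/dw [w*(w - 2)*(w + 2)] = 3*w^2 - 4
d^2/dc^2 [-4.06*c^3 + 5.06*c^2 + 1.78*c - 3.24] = 10.12 - 24.36*c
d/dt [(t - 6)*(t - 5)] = 2*t - 11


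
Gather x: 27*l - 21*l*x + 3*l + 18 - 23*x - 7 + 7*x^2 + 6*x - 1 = 30*l + 7*x^2 + x*(-21*l - 17) + 10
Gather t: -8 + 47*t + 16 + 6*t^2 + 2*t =6*t^2 + 49*t + 8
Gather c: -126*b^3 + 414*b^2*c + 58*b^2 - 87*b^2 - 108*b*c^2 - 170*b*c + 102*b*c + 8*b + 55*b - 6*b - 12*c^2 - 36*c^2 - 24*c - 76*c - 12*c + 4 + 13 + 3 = -126*b^3 - 29*b^2 + 57*b + c^2*(-108*b - 48) + c*(414*b^2 - 68*b - 112) + 20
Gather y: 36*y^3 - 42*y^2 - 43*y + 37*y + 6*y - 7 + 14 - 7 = 36*y^3 - 42*y^2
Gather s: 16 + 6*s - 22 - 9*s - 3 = -3*s - 9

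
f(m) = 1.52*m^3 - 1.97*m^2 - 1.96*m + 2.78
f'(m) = 4.56*m^2 - 3.94*m - 1.96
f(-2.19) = -18.34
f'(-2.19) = 28.54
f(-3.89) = -108.88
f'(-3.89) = 82.37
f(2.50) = 9.32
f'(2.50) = 16.69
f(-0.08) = 2.92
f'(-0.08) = -1.62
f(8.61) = 810.05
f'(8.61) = 302.16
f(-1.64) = -6.01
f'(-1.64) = 16.77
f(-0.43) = 3.14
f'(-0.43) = 0.58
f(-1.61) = -5.51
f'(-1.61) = 16.20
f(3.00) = 20.21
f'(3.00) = 27.26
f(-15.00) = -5541.07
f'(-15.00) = 1083.14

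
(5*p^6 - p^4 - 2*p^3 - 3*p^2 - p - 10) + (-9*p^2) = 5*p^6 - p^4 - 2*p^3 - 12*p^2 - p - 10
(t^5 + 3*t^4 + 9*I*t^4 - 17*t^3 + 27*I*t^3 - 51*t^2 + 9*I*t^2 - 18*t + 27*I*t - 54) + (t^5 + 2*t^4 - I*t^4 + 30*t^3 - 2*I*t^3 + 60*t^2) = 2*t^5 + 5*t^4 + 8*I*t^4 + 13*t^3 + 25*I*t^3 + 9*t^2 + 9*I*t^2 - 18*t + 27*I*t - 54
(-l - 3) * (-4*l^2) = 4*l^3 + 12*l^2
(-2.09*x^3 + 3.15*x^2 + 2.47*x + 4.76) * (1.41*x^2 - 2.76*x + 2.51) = -2.9469*x^5 + 10.2099*x^4 - 10.4572*x^3 + 7.8009*x^2 - 6.9379*x + 11.9476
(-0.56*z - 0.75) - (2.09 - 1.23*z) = 0.67*z - 2.84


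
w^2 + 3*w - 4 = (w - 1)*(w + 4)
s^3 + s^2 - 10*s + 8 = (s - 2)*(s - 1)*(s + 4)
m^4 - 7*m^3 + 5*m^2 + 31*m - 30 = (m - 5)*(m - 3)*(m - 1)*(m + 2)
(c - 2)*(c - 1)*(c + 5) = c^3 + 2*c^2 - 13*c + 10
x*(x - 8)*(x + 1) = x^3 - 7*x^2 - 8*x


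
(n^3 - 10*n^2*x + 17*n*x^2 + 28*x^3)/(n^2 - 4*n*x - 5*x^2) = (-n^2 + 11*n*x - 28*x^2)/(-n + 5*x)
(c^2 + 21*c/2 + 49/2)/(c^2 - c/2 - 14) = (c + 7)/(c - 4)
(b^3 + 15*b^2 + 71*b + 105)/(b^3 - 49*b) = (b^2 + 8*b + 15)/(b*(b - 7))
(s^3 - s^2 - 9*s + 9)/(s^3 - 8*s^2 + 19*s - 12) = (s + 3)/(s - 4)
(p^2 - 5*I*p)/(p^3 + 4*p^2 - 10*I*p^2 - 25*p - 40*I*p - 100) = p/(p^2 + p*(4 - 5*I) - 20*I)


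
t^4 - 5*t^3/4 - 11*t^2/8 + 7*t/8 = t*(t - 7/4)*(t - 1/2)*(t + 1)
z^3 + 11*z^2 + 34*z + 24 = (z + 1)*(z + 4)*(z + 6)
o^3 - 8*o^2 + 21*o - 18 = (o - 3)^2*(o - 2)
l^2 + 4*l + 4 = (l + 2)^2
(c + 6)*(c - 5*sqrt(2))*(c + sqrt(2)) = c^3 - 4*sqrt(2)*c^2 + 6*c^2 - 24*sqrt(2)*c - 10*c - 60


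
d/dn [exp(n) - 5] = exp(n)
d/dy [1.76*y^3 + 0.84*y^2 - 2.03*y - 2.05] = 5.28*y^2 + 1.68*y - 2.03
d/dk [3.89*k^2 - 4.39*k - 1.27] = 7.78*k - 4.39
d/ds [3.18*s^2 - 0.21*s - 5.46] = 6.36*s - 0.21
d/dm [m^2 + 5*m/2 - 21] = 2*m + 5/2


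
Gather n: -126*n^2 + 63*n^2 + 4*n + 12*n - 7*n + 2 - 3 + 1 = -63*n^2 + 9*n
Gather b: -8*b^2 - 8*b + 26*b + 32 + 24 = -8*b^2 + 18*b + 56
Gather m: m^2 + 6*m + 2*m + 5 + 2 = m^2 + 8*m + 7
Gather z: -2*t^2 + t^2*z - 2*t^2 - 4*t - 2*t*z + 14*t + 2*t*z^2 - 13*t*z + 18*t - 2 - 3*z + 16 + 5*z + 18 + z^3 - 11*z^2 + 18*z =-4*t^2 + 28*t + z^3 + z^2*(2*t - 11) + z*(t^2 - 15*t + 20) + 32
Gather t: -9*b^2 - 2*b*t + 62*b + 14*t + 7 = -9*b^2 + 62*b + t*(14 - 2*b) + 7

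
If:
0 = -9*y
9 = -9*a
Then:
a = -1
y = 0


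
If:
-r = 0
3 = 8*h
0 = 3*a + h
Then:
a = -1/8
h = 3/8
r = 0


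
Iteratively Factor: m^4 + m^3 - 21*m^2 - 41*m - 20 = (m + 1)*(m^3 - 21*m - 20) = (m - 5)*(m + 1)*(m^2 + 5*m + 4) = (m - 5)*(m + 1)*(m + 4)*(m + 1)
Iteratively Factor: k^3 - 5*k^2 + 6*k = (k - 3)*(k^2 - 2*k) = (k - 3)*(k - 2)*(k)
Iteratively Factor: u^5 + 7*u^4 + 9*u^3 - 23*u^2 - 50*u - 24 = (u + 3)*(u^4 + 4*u^3 - 3*u^2 - 14*u - 8) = (u - 2)*(u + 3)*(u^3 + 6*u^2 + 9*u + 4) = (u - 2)*(u + 1)*(u + 3)*(u^2 + 5*u + 4) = (u - 2)*(u + 1)^2*(u + 3)*(u + 4)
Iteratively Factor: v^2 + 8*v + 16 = (v + 4)*(v + 4)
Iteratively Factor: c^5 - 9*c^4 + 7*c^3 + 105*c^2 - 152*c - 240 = (c - 4)*(c^4 - 5*c^3 - 13*c^2 + 53*c + 60) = (c - 4)^2*(c^3 - c^2 - 17*c - 15) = (c - 5)*(c - 4)^2*(c^2 + 4*c + 3) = (c - 5)*(c - 4)^2*(c + 3)*(c + 1)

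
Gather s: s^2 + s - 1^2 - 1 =s^2 + s - 2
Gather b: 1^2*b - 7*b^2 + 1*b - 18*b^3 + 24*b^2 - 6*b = -18*b^3 + 17*b^2 - 4*b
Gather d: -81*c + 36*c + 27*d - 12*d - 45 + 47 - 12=-45*c + 15*d - 10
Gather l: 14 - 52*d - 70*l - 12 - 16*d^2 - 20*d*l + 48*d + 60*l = -16*d^2 - 4*d + l*(-20*d - 10) + 2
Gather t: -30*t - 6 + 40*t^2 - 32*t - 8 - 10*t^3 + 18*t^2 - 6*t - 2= -10*t^3 + 58*t^2 - 68*t - 16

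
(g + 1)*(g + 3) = g^2 + 4*g + 3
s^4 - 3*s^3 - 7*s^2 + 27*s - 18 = (s - 3)*(s - 2)*(s - 1)*(s + 3)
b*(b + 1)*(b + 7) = b^3 + 8*b^2 + 7*b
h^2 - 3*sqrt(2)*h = h*(h - 3*sqrt(2))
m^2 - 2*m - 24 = (m - 6)*(m + 4)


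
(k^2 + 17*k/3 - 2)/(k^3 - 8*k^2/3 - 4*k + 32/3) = (3*k^2 + 17*k - 6)/(3*k^3 - 8*k^2 - 12*k + 32)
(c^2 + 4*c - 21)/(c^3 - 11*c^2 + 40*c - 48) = (c + 7)/(c^2 - 8*c + 16)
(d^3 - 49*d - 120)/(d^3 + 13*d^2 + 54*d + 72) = (d^2 - 3*d - 40)/(d^2 + 10*d + 24)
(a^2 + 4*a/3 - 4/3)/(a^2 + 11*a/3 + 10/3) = (3*a - 2)/(3*a + 5)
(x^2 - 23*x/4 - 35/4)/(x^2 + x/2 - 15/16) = 4*(x - 7)/(4*x - 3)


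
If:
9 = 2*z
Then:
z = 9/2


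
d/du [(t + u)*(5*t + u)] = 6*t + 2*u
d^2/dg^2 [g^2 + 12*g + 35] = 2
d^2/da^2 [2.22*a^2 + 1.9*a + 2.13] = 4.44000000000000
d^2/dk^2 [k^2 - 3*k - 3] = 2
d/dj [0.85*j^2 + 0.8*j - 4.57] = 1.7*j + 0.8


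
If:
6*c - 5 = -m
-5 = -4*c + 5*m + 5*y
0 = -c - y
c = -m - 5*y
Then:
No Solution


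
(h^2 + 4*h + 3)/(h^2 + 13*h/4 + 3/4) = 4*(h + 1)/(4*h + 1)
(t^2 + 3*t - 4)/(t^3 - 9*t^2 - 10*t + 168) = (t - 1)/(t^2 - 13*t + 42)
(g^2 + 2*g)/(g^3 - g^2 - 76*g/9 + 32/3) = 9*g*(g + 2)/(9*g^3 - 9*g^2 - 76*g + 96)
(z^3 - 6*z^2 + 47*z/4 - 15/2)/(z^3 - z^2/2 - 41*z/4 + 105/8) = 2*(z - 2)/(2*z + 7)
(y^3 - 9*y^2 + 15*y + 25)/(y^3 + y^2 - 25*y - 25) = (y - 5)/(y + 5)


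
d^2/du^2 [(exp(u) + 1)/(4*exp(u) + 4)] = 0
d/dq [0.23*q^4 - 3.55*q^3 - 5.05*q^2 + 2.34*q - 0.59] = 0.92*q^3 - 10.65*q^2 - 10.1*q + 2.34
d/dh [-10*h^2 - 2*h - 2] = -20*h - 2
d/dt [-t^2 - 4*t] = -2*t - 4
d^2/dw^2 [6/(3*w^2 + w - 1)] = 12*(-9*w^2 - 3*w + (6*w + 1)^2 + 3)/(3*w^2 + w - 1)^3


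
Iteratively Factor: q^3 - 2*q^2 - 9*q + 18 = (q - 3)*(q^2 + q - 6) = (q - 3)*(q - 2)*(q + 3)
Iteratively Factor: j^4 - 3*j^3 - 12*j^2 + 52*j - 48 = (j - 2)*(j^3 - j^2 - 14*j + 24) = (j - 3)*(j - 2)*(j^2 + 2*j - 8) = (j - 3)*(j - 2)^2*(j + 4)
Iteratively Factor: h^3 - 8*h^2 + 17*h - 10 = (h - 1)*(h^2 - 7*h + 10) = (h - 5)*(h - 1)*(h - 2)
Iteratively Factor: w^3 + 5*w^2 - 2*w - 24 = (w + 4)*(w^2 + w - 6) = (w + 3)*(w + 4)*(w - 2)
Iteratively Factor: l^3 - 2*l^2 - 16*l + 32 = (l - 2)*(l^2 - 16) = (l - 4)*(l - 2)*(l + 4)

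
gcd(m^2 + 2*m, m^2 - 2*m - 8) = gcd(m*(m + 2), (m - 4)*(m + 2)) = m + 2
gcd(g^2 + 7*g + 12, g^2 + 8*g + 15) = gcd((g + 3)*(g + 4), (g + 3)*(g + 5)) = g + 3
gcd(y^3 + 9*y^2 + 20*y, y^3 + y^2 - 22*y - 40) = y + 4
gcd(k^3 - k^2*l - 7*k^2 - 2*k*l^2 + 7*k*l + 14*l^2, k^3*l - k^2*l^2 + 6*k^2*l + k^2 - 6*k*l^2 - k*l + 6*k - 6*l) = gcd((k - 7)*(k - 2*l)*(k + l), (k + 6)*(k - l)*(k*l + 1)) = 1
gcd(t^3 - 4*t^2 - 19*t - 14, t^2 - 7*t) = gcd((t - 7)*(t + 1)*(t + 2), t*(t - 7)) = t - 7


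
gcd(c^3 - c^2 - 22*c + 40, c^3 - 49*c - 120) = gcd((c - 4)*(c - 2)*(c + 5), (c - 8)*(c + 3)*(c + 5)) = c + 5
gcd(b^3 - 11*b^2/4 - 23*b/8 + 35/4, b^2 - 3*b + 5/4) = b - 5/2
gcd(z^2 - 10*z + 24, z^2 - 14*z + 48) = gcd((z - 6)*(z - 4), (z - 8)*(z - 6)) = z - 6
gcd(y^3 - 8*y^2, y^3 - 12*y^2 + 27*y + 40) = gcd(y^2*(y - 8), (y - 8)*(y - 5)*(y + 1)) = y - 8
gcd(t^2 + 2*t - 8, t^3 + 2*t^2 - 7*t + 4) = t + 4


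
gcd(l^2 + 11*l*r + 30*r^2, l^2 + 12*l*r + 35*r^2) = l + 5*r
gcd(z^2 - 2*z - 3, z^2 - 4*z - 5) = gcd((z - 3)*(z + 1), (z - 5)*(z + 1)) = z + 1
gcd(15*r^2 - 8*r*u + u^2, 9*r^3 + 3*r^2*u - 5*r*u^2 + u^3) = 3*r - u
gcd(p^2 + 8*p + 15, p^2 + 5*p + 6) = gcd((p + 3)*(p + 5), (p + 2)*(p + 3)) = p + 3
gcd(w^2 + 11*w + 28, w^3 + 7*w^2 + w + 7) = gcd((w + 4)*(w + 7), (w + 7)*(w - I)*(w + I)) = w + 7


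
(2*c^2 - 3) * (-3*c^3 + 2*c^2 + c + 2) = -6*c^5 + 4*c^4 + 11*c^3 - 2*c^2 - 3*c - 6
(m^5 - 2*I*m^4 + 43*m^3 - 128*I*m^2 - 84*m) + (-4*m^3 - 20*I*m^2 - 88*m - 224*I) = m^5 - 2*I*m^4 + 39*m^3 - 148*I*m^2 - 172*m - 224*I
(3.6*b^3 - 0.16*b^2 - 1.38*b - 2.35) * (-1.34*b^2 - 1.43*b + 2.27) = -4.824*b^5 - 4.9336*b^4 + 10.25*b^3 + 4.7592*b^2 + 0.2279*b - 5.3345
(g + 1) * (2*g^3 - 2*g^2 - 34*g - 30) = 2*g^4 - 36*g^2 - 64*g - 30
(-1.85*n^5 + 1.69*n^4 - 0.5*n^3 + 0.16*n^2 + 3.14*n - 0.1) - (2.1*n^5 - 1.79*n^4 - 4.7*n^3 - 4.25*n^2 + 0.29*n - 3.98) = -3.95*n^5 + 3.48*n^4 + 4.2*n^3 + 4.41*n^2 + 2.85*n + 3.88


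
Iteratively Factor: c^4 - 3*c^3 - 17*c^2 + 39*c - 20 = (c - 1)*(c^3 - 2*c^2 - 19*c + 20) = (c - 1)^2*(c^2 - c - 20) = (c - 1)^2*(c + 4)*(c - 5)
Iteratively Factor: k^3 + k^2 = (k + 1)*(k^2) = k*(k + 1)*(k)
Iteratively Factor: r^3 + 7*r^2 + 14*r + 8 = (r + 1)*(r^2 + 6*r + 8) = (r + 1)*(r + 4)*(r + 2)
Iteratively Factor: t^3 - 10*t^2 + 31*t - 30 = (t - 5)*(t^2 - 5*t + 6) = (t - 5)*(t - 2)*(t - 3)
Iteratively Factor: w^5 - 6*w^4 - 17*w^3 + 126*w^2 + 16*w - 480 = (w - 3)*(w^4 - 3*w^3 - 26*w^2 + 48*w + 160) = (w - 3)*(w + 4)*(w^3 - 7*w^2 + 2*w + 40) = (w - 3)*(w + 2)*(w + 4)*(w^2 - 9*w + 20) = (w - 5)*(w - 3)*(w + 2)*(w + 4)*(w - 4)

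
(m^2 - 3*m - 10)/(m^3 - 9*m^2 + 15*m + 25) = (m + 2)/(m^2 - 4*m - 5)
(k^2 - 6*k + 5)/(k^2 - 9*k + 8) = (k - 5)/(k - 8)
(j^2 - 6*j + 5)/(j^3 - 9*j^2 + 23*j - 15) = 1/(j - 3)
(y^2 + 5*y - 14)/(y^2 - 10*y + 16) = (y + 7)/(y - 8)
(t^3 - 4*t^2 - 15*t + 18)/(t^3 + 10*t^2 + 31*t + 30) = (t^2 - 7*t + 6)/(t^2 + 7*t + 10)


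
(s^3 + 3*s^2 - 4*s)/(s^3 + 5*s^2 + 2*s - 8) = s/(s + 2)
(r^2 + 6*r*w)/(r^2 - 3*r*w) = (r + 6*w)/(r - 3*w)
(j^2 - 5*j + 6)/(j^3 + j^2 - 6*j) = (j - 3)/(j*(j + 3))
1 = 1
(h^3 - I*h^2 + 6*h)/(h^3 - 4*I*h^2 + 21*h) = (h^2 - I*h + 6)/(h^2 - 4*I*h + 21)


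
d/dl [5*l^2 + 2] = 10*l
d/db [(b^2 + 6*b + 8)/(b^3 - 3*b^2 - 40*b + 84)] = (-b^4 - 12*b^3 - 46*b^2 + 216*b + 824)/(b^6 - 6*b^5 - 71*b^4 + 408*b^3 + 1096*b^2 - 6720*b + 7056)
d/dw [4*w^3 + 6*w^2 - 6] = 12*w*(w + 1)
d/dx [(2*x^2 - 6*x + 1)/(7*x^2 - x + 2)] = (40*x^2 - 6*x - 11)/(49*x^4 - 14*x^3 + 29*x^2 - 4*x + 4)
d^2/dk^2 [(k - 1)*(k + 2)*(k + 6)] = 6*k + 14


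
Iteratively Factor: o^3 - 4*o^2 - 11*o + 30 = (o - 5)*(o^2 + o - 6) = (o - 5)*(o - 2)*(o + 3)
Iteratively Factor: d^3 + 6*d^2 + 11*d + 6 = (d + 2)*(d^2 + 4*d + 3) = (d + 2)*(d + 3)*(d + 1)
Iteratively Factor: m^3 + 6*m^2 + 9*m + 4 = (m + 1)*(m^2 + 5*m + 4) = (m + 1)*(m + 4)*(m + 1)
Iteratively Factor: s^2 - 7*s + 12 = (s - 4)*(s - 3)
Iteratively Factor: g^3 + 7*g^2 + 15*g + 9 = (g + 3)*(g^2 + 4*g + 3) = (g + 1)*(g + 3)*(g + 3)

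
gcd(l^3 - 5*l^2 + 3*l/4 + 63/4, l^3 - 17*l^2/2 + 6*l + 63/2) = l^2 - 3*l/2 - 9/2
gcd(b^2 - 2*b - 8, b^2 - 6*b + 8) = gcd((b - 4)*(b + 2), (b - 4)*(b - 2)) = b - 4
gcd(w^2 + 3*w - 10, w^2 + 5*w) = w + 5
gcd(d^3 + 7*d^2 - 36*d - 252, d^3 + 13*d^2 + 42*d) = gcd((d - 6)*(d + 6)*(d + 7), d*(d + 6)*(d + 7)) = d^2 + 13*d + 42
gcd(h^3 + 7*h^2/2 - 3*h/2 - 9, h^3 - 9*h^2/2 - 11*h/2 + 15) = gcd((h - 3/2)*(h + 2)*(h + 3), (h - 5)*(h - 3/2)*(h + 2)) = h^2 + h/2 - 3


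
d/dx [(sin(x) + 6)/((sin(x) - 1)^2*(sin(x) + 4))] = (-22*sin(x) + cos(2*x) - 47)*cos(x)/((sin(x) - 1)^3*(sin(x) + 4)^2)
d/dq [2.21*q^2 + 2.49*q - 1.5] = 4.42*q + 2.49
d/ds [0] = 0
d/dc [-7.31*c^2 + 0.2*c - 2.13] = 0.2 - 14.62*c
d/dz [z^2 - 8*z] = 2*z - 8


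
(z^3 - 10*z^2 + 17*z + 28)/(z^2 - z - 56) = (-z^3 + 10*z^2 - 17*z - 28)/(-z^2 + z + 56)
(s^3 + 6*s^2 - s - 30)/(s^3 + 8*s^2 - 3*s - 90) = (s^2 + s - 6)/(s^2 + 3*s - 18)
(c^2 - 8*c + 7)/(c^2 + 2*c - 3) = (c - 7)/(c + 3)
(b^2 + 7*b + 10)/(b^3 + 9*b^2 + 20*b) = (b + 2)/(b*(b + 4))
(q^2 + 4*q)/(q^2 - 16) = q/(q - 4)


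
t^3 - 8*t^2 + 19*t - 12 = (t - 4)*(t - 3)*(t - 1)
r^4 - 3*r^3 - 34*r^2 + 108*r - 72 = (r - 6)*(r - 2)*(r - 1)*(r + 6)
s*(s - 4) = s^2 - 4*s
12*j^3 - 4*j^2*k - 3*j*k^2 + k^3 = (-3*j + k)*(-2*j + k)*(2*j + k)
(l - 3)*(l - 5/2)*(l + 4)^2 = l^4 + 5*l^3/2 - 41*l^2/2 - 28*l + 120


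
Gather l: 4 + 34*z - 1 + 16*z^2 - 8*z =16*z^2 + 26*z + 3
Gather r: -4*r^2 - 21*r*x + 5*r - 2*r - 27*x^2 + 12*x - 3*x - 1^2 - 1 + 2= -4*r^2 + r*(3 - 21*x) - 27*x^2 + 9*x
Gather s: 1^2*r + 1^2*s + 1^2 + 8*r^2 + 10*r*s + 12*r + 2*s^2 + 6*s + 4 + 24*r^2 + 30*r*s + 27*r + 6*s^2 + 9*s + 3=32*r^2 + 40*r + 8*s^2 + s*(40*r + 16) + 8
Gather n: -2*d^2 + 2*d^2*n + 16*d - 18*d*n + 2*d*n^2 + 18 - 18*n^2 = -2*d^2 + 16*d + n^2*(2*d - 18) + n*(2*d^2 - 18*d) + 18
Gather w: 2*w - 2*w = 0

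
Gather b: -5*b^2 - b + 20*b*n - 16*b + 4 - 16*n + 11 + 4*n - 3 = -5*b^2 + b*(20*n - 17) - 12*n + 12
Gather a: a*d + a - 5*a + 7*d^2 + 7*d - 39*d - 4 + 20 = a*(d - 4) + 7*d^2 - 32*d + 16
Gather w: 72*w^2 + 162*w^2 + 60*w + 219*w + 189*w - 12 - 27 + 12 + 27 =234*w^2 + 468*w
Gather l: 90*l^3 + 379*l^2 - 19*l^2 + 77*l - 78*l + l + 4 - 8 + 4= 90*l^3 + 360*l^2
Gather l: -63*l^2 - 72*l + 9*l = -63*l^2 - 63*l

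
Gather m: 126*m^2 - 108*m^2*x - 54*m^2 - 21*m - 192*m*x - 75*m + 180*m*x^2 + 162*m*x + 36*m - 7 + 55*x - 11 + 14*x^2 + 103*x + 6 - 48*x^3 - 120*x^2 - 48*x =m^2*(72 - 108*x) + m*(180*x^2 - 30*x - 60) - 48*x^3 - 106*x^2 + 110*x - 12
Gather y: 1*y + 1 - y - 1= 0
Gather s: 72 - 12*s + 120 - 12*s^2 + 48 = -12*s^2 - 12*s + 240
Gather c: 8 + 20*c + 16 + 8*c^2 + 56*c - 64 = 8*c^2 + 76*c - 40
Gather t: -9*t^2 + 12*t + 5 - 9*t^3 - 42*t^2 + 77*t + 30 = -9*t^3 - 51*t^2 + 89*t + 35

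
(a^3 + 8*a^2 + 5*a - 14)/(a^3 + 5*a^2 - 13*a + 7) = (a + 2)/(a - 1)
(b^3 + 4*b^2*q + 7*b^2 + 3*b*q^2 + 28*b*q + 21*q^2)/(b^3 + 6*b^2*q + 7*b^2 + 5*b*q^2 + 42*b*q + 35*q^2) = (b + 3*q)/(b + 5*q)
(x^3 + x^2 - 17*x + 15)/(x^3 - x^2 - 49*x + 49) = (x^2 + 2*x - 15)/(x^2 - 49)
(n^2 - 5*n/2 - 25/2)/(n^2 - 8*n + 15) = (n + 5/2)/(n - 3)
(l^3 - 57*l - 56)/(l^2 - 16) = (l^3 - 57*l - 56)/(l^2 - 16)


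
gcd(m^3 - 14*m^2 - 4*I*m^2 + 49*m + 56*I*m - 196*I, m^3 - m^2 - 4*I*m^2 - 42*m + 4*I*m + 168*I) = m^2 + m*(-7 - 4*I) + 28*I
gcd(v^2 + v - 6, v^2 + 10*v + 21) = v + 3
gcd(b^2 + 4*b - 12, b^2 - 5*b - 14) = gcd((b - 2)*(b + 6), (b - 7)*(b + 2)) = 1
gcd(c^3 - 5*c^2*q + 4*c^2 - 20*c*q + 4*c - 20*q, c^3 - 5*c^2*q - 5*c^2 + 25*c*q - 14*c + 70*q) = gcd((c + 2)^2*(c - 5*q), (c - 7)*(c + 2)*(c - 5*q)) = -c^2 + 5*c*q - 2*c + 10*q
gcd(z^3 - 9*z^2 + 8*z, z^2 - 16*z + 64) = z - 8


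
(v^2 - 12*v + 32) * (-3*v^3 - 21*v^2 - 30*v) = -3*v^5 + 15*v^4 + 126*v^3 - 312*v^2 - 960*v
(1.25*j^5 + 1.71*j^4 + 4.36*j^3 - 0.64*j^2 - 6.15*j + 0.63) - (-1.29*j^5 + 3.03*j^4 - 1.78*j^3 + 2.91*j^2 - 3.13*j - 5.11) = 2.54*j^5 - 1.32*j^4 + 6.14*j^3 - 3.55*j^2 - 3.02*j + 5.74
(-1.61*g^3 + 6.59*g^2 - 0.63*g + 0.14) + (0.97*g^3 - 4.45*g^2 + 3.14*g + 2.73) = -0.64*g^3 + 2.14*g^2 + 2.51*g + 2.87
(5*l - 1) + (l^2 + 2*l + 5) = l^2 + 7*l + 4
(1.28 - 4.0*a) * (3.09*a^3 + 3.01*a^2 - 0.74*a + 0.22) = -12.36*a^4 - 8.0848*a^3 + 6.8128*a^2 - 1.8272*a + 0.2816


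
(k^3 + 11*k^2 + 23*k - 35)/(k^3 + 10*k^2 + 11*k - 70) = (k - 1)/(k - 2)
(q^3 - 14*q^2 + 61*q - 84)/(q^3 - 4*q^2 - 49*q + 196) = (q - 3)/(q + 7)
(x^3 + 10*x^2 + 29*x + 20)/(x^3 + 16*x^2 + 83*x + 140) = (x + 1)/(x + 7)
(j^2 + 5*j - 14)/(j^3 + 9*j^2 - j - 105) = (j - 2)/(j^2 + 2*j - 15)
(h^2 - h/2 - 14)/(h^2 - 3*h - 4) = (h + 7/2)/(h + 1)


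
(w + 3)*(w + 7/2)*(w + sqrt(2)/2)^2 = w^4 + sqrt(2)*w^3 + 13*w^3/2 + 13*sqrt(2)*w^2/2 + 11*w^2 + 13*w/4 + 21*sqrt(2)*w/2 + 21/4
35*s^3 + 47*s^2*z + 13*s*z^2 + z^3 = (s + z)*(5*s + z)*(7*s + z)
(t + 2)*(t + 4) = t^2 + 6*t + 8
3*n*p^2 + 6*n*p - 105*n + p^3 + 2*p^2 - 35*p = (3*n + p)*(p - 5)*(p + 7)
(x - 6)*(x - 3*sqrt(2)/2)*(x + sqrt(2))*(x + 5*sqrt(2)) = x^4 - 6*x^3 + 9*sqrt(2)*x^3/2 - 27*sqrt(2)*x^2 - 8*x^2 - 15*sqrt(2)*x + 48*x + 90*sqrt(2)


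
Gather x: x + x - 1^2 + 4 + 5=2*x + 8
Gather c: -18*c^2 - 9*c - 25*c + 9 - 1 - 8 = -18*c^2 - 34*c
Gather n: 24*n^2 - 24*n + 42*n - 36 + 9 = 24*n^2 + 18*n - 27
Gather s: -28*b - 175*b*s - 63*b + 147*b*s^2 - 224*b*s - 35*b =147*b*s^2 - 399*b*s - 126*b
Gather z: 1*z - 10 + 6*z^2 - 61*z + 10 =6*z^2 - 60*z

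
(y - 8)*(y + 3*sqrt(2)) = y^2 - 8*y + 3*sqrt(2)*y - 24*sqrt(2)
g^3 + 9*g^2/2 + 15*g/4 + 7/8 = (g + 1/2)^2*(g + 7/2)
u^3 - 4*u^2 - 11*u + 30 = (u - 5)*(u - 2)*(u + 3)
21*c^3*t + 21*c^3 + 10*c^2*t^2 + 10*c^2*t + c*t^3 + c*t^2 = (3*c + t)*(7*c + t)*(c*t + c)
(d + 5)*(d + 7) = d^2 + 12*d + 35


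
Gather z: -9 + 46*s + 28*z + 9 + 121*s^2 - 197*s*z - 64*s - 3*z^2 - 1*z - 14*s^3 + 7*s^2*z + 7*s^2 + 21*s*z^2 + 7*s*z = -14*s^3 + 128*s^2 - 18*s + z^2*(21*s - 3) + z*(7*s^2 - 190*s + 27)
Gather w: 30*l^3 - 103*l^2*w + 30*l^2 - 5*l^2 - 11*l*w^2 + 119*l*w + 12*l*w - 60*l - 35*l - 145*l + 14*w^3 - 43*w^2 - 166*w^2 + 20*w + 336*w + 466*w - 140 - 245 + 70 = 30*l^3 + 25*l^2 - 240*l + 14*w^3 + w^2*(-11*l - 209) + w*(-103*l^2 + 131*l + 822) - 315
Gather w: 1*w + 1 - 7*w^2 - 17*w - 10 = -7*w^2 - 16*w - 9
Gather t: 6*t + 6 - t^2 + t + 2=-t^2 + 7*t + 8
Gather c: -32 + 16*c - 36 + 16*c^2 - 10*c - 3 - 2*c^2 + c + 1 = 14*c^2 + 7*c - 70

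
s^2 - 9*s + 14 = (s - 7)*(s - 2)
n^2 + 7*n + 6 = (n + 1)*(n + 6)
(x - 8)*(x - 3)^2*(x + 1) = x^4 - 13*x^3 + 43*x^2 - 15*x - 72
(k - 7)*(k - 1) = k^2 - 8*k + 7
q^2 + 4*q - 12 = (q - 2)*(q + 6)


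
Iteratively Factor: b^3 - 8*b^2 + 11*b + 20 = (b - 5)*(b^2 - 3*b - 4) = (b - 5)*(b - 4)*(b + 1)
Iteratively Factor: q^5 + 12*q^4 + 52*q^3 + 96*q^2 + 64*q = (q + 2)*(q^4 + 10*q^3 + 32*q^2 + 32*q) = (q + 2)*(q + 4)*(q^3 + 6*q^2 + 8*q) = (q + 2)*(q + 4)^2*(q^2 + 2*q) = (q + 2)^2*(q + 4)^2*(q)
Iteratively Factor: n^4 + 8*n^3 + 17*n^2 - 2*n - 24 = (n + 2)*(n^3 + 6*n^2 + 5*n - 12) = (n + 2)*(n + 4)*(n^2 + 2*n - 3) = (n - 1)*(n + 2)*(n + 4)*(n + 3)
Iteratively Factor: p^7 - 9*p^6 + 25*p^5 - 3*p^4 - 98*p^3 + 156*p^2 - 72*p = (p - 1)*(p^6 - 8*p^5 + 17*p^4 + 14*p^3 - 84*p^2 + 72*p) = (p - 2)*(p - 1)*(p^5 - 6*p^4 + 5*p^3 + 24*p^2 - 36*p) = (p - 3)*(p - 2)*(p - 1)*(p^4 - 3*p^3 - 4*p^2 + 12*p) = (p - 3)*(p - 2)*(p - 1)*(p + 2)*(p^3 - 5*p^2 + 6*p) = (p - 3)*(p - 2)^2*(p - 1)*(p + 2)*(p^2 - 3*p) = (p - 3)^2*(p - 2)^2*(p - 1)*(p + 2)*(p)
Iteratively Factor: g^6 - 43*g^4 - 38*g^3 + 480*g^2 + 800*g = (g - 5)*(g^5 + 5*g^4 - 18*g^3 - 128*g^2 - 160*g) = (g - 5)*(g + 4)*(g^4 + g^3 - 22*g^2 - 40*g) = (g - 5)^2*(g + 4)*(g^3 + 6*g^2 + 8*g) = g*(g - 5)^2*(g + 4)*(g^2 + 6*g + 8) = g*(g - 5)^2*(g + 4)^2*(g + 2)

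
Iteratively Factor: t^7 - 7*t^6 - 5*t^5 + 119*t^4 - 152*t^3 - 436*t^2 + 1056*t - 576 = (t + 3)*(t^6 - 10*t^5 + 25*t^4 + 44*t^3 - 284*t^2 + 416*t - 192) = (t - 1)*(t + 3)*(t^5 - 9*t^4 + 16*t^3 + 60*t^2 - 224*t + 192) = (t - 4)*(t - 1)*(t + 3)*(t^4 - 5*t^3 - 4*t^2 + 44*t - 48) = (t - 4)*(t - 1)*(t + 3)^2*(t^3 - 8*t^2 + 20*t - 16) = (t - 4)*(t - 2)*(t - 1)*(t + 3)^2*(t^2 - 6*t + 8) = (t - 4)*(t - 2)^2*(t - 1)*(t + 3)^2*(t - 4)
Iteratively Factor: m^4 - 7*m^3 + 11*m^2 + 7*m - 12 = (m - 1)*(m^3 - 6*m^2 + 5*m + 12) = (m - 1)*(m + 1)*(m^2 - 7*m + 12) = (m - 4)*(m - 1)*(m + 1)*(m - 3)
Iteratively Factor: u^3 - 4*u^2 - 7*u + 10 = (u + 2)*(u^2 - 6*u + 5) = (u - 5)*(u + 2)*(u - 1)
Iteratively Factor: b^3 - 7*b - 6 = (b - 3)*(b^2 + 3*b + 2) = (b - 3)*(b + 1)*(b + 2)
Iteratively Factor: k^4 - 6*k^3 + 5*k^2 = (k - 5)*(k^3 - k^2) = (k - 5)*(k - 1)*(k^2) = k*(k - 5)*(k - 1)*(k)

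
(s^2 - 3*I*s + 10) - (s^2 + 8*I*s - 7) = -11*I*s + 17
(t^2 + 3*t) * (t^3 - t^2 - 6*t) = t^5 + 2*t^4 - 9*t^3 - 18*t^2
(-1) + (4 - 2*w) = 3 - 2*w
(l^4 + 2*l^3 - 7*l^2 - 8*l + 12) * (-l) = -l^5 - 2*l^4 + 7*l^3 + 8*l^2 - 12*l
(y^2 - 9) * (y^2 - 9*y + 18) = y^4 - 9*y^3 + 9*y^2 + 81*y - 162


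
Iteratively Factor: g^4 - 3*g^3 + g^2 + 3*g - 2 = (g - 2)*(g^3 - g^2 - g + 1) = (g - 2)*(g + 1)*(g^2 - 2*g + 1) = (g - 2)*(g - 1)*(g + 1)*(g - 1)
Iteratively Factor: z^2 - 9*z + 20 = (z - 5)*(z - 4)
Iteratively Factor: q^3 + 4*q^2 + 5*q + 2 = (q + 1)*(q^2 + 3*q + 2) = (q + 1)*(q + 2)*(q + 1)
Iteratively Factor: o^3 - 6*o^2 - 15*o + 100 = (o - 5)*(o^2 - o - 20) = (o - 5)*(o + 4)*(o - 5)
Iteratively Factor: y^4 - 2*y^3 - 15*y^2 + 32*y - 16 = (y - 4)*(y^3 + 2*y^2 - 7*y + 4) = (y - 4)*(y - 1)*(y^2 + 3*y - 4) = (y - 4)*(y - 1)*(y + 4)*(y - 1)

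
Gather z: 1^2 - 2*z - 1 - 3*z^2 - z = -3*z^2 - 3*z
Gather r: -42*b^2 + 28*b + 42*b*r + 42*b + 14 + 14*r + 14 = -42*b^2 + 70*b + r*(42*b + 14) + 28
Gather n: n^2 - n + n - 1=n^2 - 1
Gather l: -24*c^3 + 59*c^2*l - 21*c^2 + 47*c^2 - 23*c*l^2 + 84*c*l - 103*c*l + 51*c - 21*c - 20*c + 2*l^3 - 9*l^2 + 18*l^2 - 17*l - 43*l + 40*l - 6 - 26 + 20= -24*c^3 + 26*c^2 + 10*c + 2*l^3 + l^2*(9 - 23*c) + l*(59*c^2 - 19*c - 20) - 12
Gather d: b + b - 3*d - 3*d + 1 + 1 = 2*b - 6*d + 2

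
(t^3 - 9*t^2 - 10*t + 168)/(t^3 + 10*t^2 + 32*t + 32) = (t^2 - 13*t + 42)/(t^2 + 6*t + 8)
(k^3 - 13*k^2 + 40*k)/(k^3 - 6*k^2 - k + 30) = k*(k - 8)/(k^2 - k - 6)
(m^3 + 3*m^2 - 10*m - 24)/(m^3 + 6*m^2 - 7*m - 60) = (m + 2)/(m + 5)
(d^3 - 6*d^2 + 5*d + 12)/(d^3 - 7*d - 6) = (d - 4)/(d + 2)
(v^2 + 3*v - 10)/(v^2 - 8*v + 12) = (v + 5)/(v - 6)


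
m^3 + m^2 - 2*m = m*(m - 1)*(m + 2)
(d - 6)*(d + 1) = d^2 - 5*d - 6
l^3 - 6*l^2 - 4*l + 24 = (l - 6)*(l - 2)*(l + 2)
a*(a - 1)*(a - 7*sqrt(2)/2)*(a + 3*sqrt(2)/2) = a^4 - 2*sqrt(2)*a^3 - a^3 - 21*a^2/2 + 2*sqrt(2)*a^2 + 21*a/2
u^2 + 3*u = u*(u + 3)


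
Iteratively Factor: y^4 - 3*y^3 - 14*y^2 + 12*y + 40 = (y - 2)*(y^3 - y^2 - 16*y - 20) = (y - 2)*(y + 2)*(y^2 - 3*y - 10) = (y - 2)*(y + 2)^2*(y - 5)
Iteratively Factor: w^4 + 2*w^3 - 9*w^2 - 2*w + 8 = (w + 4)*(w^3 - 2*w^2 - w + 2) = (w - 1)*(w + 4)*(w^2 - w - 2) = (w - 1)*(w + 1)*(w + 4)*(w - 2)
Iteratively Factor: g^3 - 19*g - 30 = (g + 3)*(g^2 - 3*g - 10) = (g + 2)*(g + 3)*(g - 5)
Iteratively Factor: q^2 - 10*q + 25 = (q - 5)*(q - 5)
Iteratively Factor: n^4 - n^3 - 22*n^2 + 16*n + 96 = (n - 4)*(n^3 + 3*n^2 - 10*n - 24) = (n - 4)*(n - 3)*(n^2 + 6*n + 8) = (n - 4)*(n - 3)*(n + 4)*(n + 2)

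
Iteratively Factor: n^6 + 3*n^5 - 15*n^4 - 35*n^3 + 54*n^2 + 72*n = (n + 4)*(n^5 - n^4 - 11*n^3 + 9*n^2 + 18*n) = (n - 3)*(n + 4)*(n^4 + 2*n^3 - 5*n^2 - 6*n) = (n - 3)*(n + 3)*(n + 4)*(n^3 - n^2 - 2*n) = (n - 3)*(n + 1)*(n + 3)*(n + 4)*(n^2 - 2*n) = n*(n - 3)*(n + 1)*(n + 3)*(n + 4)*(n - 2)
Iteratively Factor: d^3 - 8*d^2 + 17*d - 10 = (d - 5)*(d^2 - 3*d + 2) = (d - 5)*(d - 2)*(d - 1)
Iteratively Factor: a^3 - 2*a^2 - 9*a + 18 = (a - 3)*(a^2 + a - 6) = (a - 3)*(a - 2)*(a + 3)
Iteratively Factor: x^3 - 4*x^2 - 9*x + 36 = (x + 3)*(x^2 - 7*x + 12) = (x - 4)*(x + 3)*(x - 3)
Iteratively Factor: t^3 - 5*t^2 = (t)*(t^2 - 5*t) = t*(t - 5)*(t)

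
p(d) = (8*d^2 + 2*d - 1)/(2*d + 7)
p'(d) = (16*d + 2)/(2*d + 7) - 2*(8*d^2 + 2*d - 1)/(2*d + 7)^2 = 16*(d^2 + 7*d + 1)/(4*d^2 + 28*d + 49)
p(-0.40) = -0.08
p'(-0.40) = -0.68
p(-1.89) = 7.39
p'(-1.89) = -13.36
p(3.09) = 6.19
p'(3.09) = 2.96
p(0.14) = -0.08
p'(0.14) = 0.60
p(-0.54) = 0.04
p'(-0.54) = -1.14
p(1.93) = 3.01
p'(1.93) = 2.47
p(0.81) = 0.68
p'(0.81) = 1.58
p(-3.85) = -156.97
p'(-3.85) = -363.35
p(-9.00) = -57.18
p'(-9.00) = 2.51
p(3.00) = 5.92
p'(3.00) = 2.93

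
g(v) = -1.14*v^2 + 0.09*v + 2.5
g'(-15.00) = 34.29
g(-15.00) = -255.35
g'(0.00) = 0.09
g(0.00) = 2.50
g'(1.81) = -4.04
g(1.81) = -1.07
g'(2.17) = -4.86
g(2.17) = -2.67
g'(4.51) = -10.19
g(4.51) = -20.28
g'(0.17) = -0.30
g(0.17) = 2.48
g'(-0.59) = 1.44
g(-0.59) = 2.05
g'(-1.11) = 2.62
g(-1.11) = 1.00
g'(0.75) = -1.62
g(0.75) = 1.93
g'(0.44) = -0.91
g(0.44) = 2.32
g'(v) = 0.09 - 2.28*v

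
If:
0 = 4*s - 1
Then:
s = 1/4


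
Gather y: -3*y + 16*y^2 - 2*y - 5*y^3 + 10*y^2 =-5*y^3 + 26*y^2 - 5*y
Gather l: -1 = -1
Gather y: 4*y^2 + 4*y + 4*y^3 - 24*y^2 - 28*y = 4*y^3 - 20*y^2 - 24*y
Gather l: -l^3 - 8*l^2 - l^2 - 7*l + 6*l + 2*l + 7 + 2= -l^3 - 9*l^2 + l + 9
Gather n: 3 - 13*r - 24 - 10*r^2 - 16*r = -10*r^2 - 29*r - 21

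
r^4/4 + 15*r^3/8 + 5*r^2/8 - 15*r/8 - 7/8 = (r/2 + 1/4)*(r/2 + 1/2)*(r - 1)*(r + 7)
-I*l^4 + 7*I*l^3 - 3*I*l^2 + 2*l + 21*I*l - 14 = (l - 7)*(l - 2*I)*(l + I)*(-I*l + 1)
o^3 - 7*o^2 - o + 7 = (o - 7)*(o - 1)*(o + 1)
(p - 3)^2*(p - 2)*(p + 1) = p^4 - 7*p^3 + 13*p^2 + 3*p - 18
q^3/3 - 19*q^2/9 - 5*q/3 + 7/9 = (q/3 + 1/3)*(q - 7)*(q - 1/3)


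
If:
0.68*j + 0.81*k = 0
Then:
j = -1.19117647058824*k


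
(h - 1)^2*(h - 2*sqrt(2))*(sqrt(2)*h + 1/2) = sqrt(2)*h^4 - 7*h^3/2 - 2*sqrt(2)*h^3 + 7*h^2 - 7*h/2 + 2*sqrt(2)*h - sqrt(2)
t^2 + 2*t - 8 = (t - 2)*(t + 4)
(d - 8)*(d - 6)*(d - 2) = d^3 - 16*d^2 + 76*d - 96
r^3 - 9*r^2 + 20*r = r*(r - 5)*(r - 4)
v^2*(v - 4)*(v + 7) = v^4 + 3*v^3 - 28*v^2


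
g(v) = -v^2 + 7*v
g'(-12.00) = 31.00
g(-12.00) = -228.00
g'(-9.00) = 25.00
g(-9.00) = -144.00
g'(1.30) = 4.40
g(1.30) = 7.41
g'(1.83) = 3.34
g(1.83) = 9.46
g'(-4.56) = 16.12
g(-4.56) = -52.71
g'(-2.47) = 11.94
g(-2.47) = -23.39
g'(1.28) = 4.44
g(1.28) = 7.32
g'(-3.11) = 13.22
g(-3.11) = -31.44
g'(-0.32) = 7.64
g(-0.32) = -2.34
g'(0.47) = 6.06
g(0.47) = 3.07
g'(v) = 7 - 2*v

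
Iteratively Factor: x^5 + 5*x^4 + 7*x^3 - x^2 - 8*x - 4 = (x - 1)*(x^4 + 6*x^3 + 13*x^2 + 12*x + 4) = (x - 1)*(x + 1)*(x^3 + 5*x^2 + 8*x + 4) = (x - 1)*(x + 1)*(x + 2)*(x^2 + 3*x + 2) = (x - 1)*(x + 1)*(x + 2)^2*(x + 1)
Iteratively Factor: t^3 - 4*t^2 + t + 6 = (t + 1)*(t^2 - 5*t + 6) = (t - 2)*(t + 1)*(t - 3)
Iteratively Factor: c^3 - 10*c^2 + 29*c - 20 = (c - 4)*(c^2 - 6*c + 5) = (c - 5)*(c - 4)*(c - 1)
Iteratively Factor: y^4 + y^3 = (y)*(y^3 + y^2) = y*(y + 1)*(y^2) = y^2*(y + 1)*(y)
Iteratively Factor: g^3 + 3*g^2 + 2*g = (g)*(g^2 + 3*g + 2) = g*(g + 2)*(g + 1)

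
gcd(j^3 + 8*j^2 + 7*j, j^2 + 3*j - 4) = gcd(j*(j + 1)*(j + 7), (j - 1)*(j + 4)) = 1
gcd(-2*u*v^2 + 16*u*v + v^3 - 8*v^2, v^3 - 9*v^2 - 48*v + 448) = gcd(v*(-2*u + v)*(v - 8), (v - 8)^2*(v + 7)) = v - 8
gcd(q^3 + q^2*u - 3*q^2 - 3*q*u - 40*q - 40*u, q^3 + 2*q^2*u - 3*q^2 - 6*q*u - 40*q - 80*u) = q^2 - 3*q - 40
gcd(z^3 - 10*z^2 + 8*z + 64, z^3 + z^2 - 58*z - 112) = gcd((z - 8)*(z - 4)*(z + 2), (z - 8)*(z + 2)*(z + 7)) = z^2 - 6*z - 16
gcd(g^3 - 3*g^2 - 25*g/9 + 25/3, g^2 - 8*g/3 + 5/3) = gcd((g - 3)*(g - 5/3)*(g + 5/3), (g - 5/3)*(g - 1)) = g - 5/3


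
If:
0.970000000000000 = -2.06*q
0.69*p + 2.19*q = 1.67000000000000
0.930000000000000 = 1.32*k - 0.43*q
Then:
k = 0.55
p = 3.91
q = -0.47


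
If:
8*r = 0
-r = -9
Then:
No Solution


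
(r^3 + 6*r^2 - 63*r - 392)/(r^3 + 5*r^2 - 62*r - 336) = (r + 7)/(r + 6)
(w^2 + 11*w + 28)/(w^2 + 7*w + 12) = (w + 7)/(w + 3)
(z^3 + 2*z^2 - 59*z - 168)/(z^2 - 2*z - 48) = (z^2 + 10*z + 21)/(z + 6)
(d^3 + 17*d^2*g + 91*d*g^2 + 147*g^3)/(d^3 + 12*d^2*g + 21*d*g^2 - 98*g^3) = (d + 3*g)/(d - 2*g)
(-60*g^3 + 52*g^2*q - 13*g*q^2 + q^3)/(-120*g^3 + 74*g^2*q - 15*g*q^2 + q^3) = (-2*g + q)/(-4*g + q)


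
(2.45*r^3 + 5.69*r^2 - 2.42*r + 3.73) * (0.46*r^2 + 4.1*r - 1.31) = 1.127*r^5 + 12.6624*r^4 + 19.0063*r^3 - 15.6601*r^2 + 18.4632*r - 4.8863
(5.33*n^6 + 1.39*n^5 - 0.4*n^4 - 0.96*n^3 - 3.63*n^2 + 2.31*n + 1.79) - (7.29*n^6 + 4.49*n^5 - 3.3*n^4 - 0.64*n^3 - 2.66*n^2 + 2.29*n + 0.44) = -1.96*n^6 - 3.1*n^5 + 2.9*n^4 - 0.32*n^3 - 0.97*n^2 + 0.02*n + 1.35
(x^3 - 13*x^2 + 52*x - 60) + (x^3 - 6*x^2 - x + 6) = 2*x^3 - 19*x^2 + 51*x - 54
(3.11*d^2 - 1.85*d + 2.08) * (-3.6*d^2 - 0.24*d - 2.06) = -11.196*d^4 + 5.9136*d^3 - 13.4506*d^2 + 3.3118*d - 4.2848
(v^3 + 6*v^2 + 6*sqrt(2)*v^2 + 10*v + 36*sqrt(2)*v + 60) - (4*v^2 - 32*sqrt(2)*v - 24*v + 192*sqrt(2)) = v^3 + 2*v^2 + 6*sqrt(2)*v^2 + 34*v + 68*sqrt(2)*v - 192*sqrt(2) + 60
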